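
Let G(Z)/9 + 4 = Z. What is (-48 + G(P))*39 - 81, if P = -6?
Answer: -5463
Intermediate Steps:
G(Z) = -36 + 9*Z
(-48 + G(P))*39 - 81 = (-48 + (-36 + 9*(-6)))*39 - 81 = (-48 + (-36 - 54))*39 - 81 = (-48 - 90)*39 - 81 = -138*39 - 81 = -5382 - 81 = -5463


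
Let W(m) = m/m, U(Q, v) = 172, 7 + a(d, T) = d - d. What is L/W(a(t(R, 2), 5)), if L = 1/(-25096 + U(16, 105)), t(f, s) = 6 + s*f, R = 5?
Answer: -1/24924 ≈ -4.0122e-5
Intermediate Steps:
t(f, s) = 6 + f*s
a(d, T) = -7 (a(d, T) = -7 + (d - d) = -7 + 0 = -7)
W(m) = 1
L = -1/24924 (L = 1/(-25096 + 172) = 1/(-24924) = -1/24924 ≈ -4.0122e-5)
L/W(a(t(R, 2), 5)) = -1/24924/1 = -1/24924*1 = -1/24924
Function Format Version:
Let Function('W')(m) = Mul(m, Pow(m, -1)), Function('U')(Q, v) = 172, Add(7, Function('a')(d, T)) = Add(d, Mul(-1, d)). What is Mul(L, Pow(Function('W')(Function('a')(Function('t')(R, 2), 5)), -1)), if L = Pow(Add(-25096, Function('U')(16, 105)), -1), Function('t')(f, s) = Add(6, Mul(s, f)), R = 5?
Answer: Rational(-1, 24924) ≈ -4.0122e-5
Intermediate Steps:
Function('t')(f, s) = Add(6, Mul(f, s))
Function('a')(d, T) = -7 (Function('a')(d, T) = Add(-7, Add(d, Mul(-1, d))) = Add(-7, 0) = -7)
Function('W')(m) = 1
L = Rational(-1, 24924) (L = Pow(Add(-25096, 172), -1) = Pow(-24924, -1) = Rational(-1, 24924) ≈ -4.0122e-5)
Mul(L, Pow(Function('W')(Function('a')(Function('t')(R, 2), 5)), -1)) = Mul(Rational(-1, 24924), Pow(1, -1)) = Mul(Rational(-1, 24924), 1) = Rational(-1, 24924)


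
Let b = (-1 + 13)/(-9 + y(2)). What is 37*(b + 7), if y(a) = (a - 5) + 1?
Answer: 2405/11 ≈ 218.64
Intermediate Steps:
y(a) = -4 + a (y(a) = (-5 + a) + 1 = -4 + a)
b = -12/11 (b = (-1 + 13)/(-9 + (-4 + 2)) = 12/(-9 - 2) = 12/(-11) = 12*(-1/11) = -12/11 ≈ -1.0909)
37*(b + 7) = 37*(-12/11 + 7) = 37*(65/11) = 2405/11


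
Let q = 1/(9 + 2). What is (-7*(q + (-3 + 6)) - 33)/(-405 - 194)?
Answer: 601/6589 ≈ 0.091213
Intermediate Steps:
q = 1/11 ≈ 0.090909
(-7*(q + (-3 + 6)) - 33)/(-405 - 194) = (-7*(1/11 + (-3 + 6)) - 33)/(-405 - 194) = (-7*(1/11 + 3) - 33)/(-599) = (-7*34/11 - 33)*(-1/599) = (-238/11 - 33)*(-1/599) = -601/11*(-1/599) = 601/6589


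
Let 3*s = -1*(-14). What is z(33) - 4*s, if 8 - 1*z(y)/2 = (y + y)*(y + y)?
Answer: -26144/3 ≈ -8714.7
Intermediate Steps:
s = 14/3 (s = (-1*(-14))/3 = (⅓)*14 = 14/3 ≈ 4.6667)
z(y) = 16 - 8*y² (z(y) = 16 - 2*(y + y)*(y + y) = 16 - 2*2*y*2*y = 16 - 8*y²)
z(33) - 4*s = (16 - 8*33²) - 4*14/3 = (16 - 8*1089) - 1*56/3 = (16 - 8712) - 56/3 = -8696 - 56/3 = -26144/3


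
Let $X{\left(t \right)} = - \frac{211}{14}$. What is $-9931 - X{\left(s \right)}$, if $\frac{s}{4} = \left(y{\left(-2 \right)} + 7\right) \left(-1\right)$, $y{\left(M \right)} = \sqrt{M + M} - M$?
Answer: $- \frac{138823}{14} \approx -9915.9$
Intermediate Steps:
$y{\left(M \right)} = - M + \sqrt{2} \sqrt{M}$ ($y{\left(M \right)} = \sqrt{2 M} - M = \sqrt{2} \sqrt{M} - M = - M + \sqrt{2} \sqrt{M}$)
$s = -36 - 8 i$ ($s = 4 \left(\left(\left(-1\right) \left(-2\right) + \sqrt{2} \sqrt{-2}\right) + 7\right) \left(-1\right) = 4 \left(\left(2 + \sqrt{2} i \sqrt{2}\right) + 7\right) \left(-1\right) = 4 \left(\left(2 + 2 i\right) + 7\right) \left(-1\right) = 4 \left(9 + 2 i\right) \left(-1\right) = 4 \left(-9 - 2 i\right) = -36 - 8 i \approx -36.0 - 8.0 i$)
$X{\left(t \right)} = - \frac{211}{14}$ ($X{\left(t \right)} = \left(-211\right) \frac{1}{14} = - \frac{211}{14}$)
$-9931 - X{\left(s \right)} = -9931 - - \frac{211}{14} = -9931 + \frac{211}{14} = - \frac{138823}{14}$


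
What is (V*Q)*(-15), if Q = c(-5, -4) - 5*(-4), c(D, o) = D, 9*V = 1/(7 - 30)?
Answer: 25/23 ≈ 1.0870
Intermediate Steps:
V = -1/207 (V = 1/(9*(7 - 30)) = (⅑)/(-23) = (⅑)*(-1/23) = -1/207 ≈ -0.0048309)
Q = 15 (Q = -5 - 5*(-4) = -5 + 20 = 15)
(V*Q)*(-15) = -1/207*15*(-15) = -5/69*(-15) = 25/23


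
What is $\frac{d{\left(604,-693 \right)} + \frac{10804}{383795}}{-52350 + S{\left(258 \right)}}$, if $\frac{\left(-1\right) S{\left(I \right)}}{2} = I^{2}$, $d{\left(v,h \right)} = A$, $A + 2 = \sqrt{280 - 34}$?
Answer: $\frac{126131}{11864254835} - \frac{\sqrt{246}}{185478} \approx -7.3931 \cdot 10^{-5}$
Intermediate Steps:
$A = -2 + \sqrt{246}$ ($A = -2 + \sqrt{280 - 34} = -2 + \sqrt{246} \approx 13.684$)
$d{\left(v,h \right)} = -2 + \sqrt{246}$
$S{\left(I \right)} = - 2 I^{2}$
$\frac{d{\left(604,-693 \right)} + \frac{10804}{383795}}{-52350 + S{\left(258 \right)}} = \frac{\left(-2 + \sqrt{246}\right) + \frac{10804}{383795}}{-52350 - 2 \cdot 258^{2}} = \frac{\left(-2 + \sqrt{246}\right) + 10804 \cdot \frac{1}{383795}}{-52350 - 133128} = \frac{\left(-2 + \sqrt{246}\right) + \frac{10804}{383795}}{-52350 - 133128} = \frac{- \frac{756786}{383795} + \sqrt{246}}{-185478} = \left(- \frac{756786}{383795} + \sqrt{246}\right) \left(- \frac{1}{185478}\right) = \frac{126131}{11864254835} - \frac{\sqrt{246}}{185478}$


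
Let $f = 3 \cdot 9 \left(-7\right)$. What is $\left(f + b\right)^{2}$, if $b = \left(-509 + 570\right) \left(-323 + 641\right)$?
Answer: $368985681$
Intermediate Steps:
$b = 19398$ ($b = 61 \cdot 318 = 19398$)
$f = -189$ ($f = 27 \left(-7\right) = -189$)
$\left(f + b\right)^{2} = \left(-189 + 19398\right)^{2} = 19209^{2} = 368985681$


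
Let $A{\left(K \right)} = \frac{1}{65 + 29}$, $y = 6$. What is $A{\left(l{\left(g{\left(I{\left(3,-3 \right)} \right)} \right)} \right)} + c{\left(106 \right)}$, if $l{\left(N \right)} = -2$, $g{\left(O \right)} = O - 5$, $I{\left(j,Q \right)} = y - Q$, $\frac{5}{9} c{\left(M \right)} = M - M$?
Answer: $\frac{1}{94} \approx 0.010638$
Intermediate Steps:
$c{\left(M \right)} = 0$ ($c{\left(M \right)} = \frac{9 \left(M - M\right)}{5} = \frac{9}{5} \cdot 0 = 0$)
$I{\left(j,Q \right)} = 6 - Q$
$g{\left(O \right)} = -5 + O$ ($g{\left(O \right)} = O - 5 = -5 + O$)
$A{\left(K \right)} = \frac{1}{94}$
$A{\left(l{\left(g{\left(I{\left(3,-3 \right)} \right)} \right)} \right)} + c{\left(106 \right)} = \frac{1}{94} + 0 = \frac{1}{94}$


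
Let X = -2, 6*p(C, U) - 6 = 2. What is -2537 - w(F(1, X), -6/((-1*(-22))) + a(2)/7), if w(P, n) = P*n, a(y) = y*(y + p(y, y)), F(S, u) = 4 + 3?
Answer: -83878/33 ≈ -2541.8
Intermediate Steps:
p(C, U) = 4/3 (p(C, U) = 1 + (⅙)*2 = 1 + ⅓ = 4/3)
F(S, u) = 7
a(y) = y*(4/3 + y) (a(y) = y*(y + 4/3) = y*(4/3 + y))
-2537 - w(F(1, X), -6/((-1*(-22))) + a(2)/7) = -2537 - 7*(-6/((-1*(-22))) + ((⅓)*2*(4 + 3*2))/7) = -2537 - 7*(-6/22 + ((⅓)*2*(4 + 6))*(⅐)) = -2537 - 7*(-6*1/22 + ((⅓)*2*10)*(⅐)) = -2537 - 7*(-3/11 + (20/3)*(⅐)) = -2537 - 7*(-3/11 + 20/21) = -2537 - 7*157/231 = -2537 - 1*157/33 = -2537 - 157/33 = -83878/33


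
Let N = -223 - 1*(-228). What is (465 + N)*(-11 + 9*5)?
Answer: 15980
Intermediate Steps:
N = 5 (N = -223 + 228 = 5)
(465 + N)*(-11 + 9*5) = (465 + 5)*(-11 + 9*5) = 470*(-11 + 45) = 470*34 = 15980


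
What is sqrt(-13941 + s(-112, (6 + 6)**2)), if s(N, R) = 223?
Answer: 19*I*sqrt(38) ≈ 117.12*I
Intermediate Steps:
sqrt(-13941 + s(-112, (6 + 6)**2)) = sqrt(-13941 + 223) = sqrt(-13718) = 19*I*sqrt(38)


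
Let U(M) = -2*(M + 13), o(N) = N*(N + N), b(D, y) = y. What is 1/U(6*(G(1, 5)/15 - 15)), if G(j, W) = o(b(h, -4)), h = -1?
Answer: 5/642 ≈ 0.0077882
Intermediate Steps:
o(N) = 2*N**2 (o(N) = N*(2*N) = 2*N**2)
G(j, W) = 32 (G(j, W) = 2*(-4)**2 = 2*16 = 32)
U(M) = -26 - 2*M (U(M) = -2*(13 + M) = -26 - 2*M)
1/U(6*(G(1, 5)/15 - 15)) = 1/(-26 - 12*(32/15 - 15)) = 1/(-26 - 12*(-193)/15) = 1/(-26 - 2*(-386/5)) = 1/(-26 + 772/5) = 1/(642/5) = 5/642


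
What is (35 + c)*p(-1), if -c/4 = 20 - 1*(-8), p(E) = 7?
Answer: -539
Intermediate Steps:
c = -112 (c = -4*(20 - 1*(-8)) = -4*(20 + 8) = -4*28 = -112)
(35 + c)*p(-1) = (35 - 112)*7 = -77*7 = -539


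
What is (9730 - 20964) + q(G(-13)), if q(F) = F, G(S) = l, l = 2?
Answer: -11232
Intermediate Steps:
G(S) = 2
(9730 - 20964) + q(G(-13)) = (9730 - 20964) + 2 = -11234 + 2 = -11232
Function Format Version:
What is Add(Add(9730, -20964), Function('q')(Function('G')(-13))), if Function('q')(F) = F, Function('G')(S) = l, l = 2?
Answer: -11232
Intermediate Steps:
Function('G')(S) = 2
Add(Add(9730, -20964), Function('q')(Function('G')(-13))) = Add(Add(9730, -20964), 2) = Add(-11234, 2) = -11232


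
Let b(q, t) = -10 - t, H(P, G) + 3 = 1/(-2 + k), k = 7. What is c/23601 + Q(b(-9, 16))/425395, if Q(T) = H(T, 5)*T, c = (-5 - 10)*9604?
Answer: -102134475912/16732912325 ≈ -6.1038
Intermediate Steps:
H(P, G) = -14/5 (H(P, G) = -3 + 1/(-2 + 7) = -3 + 1/5 = -3 + ⅕ = -14/5)
c = -144060 (c = -15*9604 = -144060)
Q(T) = -14*T/5
c/23601 + Q(b(-9, 16))/425395 = -144060/23601 - 14*(-10 - 1*16)/5/425395 = -144060*1/23601 - 14*(-10 - 16)/5*(1/425395) = -48020/7867 - 14/5*(-26)*(1/425395) = -48020/7867 + (364/5)*(1/425395) = -48020/7867 + 364/2126975 = -102134475912/16732912325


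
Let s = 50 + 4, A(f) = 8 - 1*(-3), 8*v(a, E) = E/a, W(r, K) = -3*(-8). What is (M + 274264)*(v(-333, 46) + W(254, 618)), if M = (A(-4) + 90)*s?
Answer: 4467795755/666 ≈ 6.7084e+6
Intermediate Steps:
W(r, K) = 24
v(a, E) = E/(8*a) (v(a, E) = (E/a)/8 = E/(8*a))
A(f) = 11 (A(f) = 8 + 3 = 11)
s = 54
M = 5454 (M = (11 + 90)*54 = 101*54 = 5454)
(M + 274264)*(v(-333, 46) + W(254, 618)) = (5454 + 274264)*((1/8)*46/(-333) + 24) = 279718*((1/8)*46*(-1/333) + 24) = 279718*(-23/1332 + 24) = 279718*(31945/1332) = 4467795755/666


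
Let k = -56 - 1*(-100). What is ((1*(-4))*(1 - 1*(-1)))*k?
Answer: -352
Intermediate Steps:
k = 44 (k = -56 + 100 = 44)
((1*(-4))*(1 - 1*(-1)))*k = ((1*(-4))*(1 - 1*(-1)))*44 = -4*(1 + 1)*44 = -4*2*44 = -8*44 = -352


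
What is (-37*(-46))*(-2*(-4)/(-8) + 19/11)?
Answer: 13616/11 ≈ 1237.8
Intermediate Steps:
(-37*(-46))*(-2*(-4)/(-8) + 19/11) = 1702*(8*(-⅛) + 19*(1/11)) = 1702*(-1 + 19/11) = 1702*(8/11) = 13616/11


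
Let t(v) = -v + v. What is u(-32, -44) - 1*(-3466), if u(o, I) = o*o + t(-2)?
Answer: 4490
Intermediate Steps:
t(v) = 0
u(o, I) = o**2 (u(o, I) = o*o + 0 = o**2 + 0 = o**2)
u(-32, -44) - 1*(-3466) = (-32)**2 - 1*(-3466) = 1024 + 3466 = 4490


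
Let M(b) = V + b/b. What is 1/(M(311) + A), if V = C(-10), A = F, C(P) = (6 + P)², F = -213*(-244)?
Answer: 1/51989 ≈ 1.9235e-5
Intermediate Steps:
F = 51972
A = 51972
V = 16 (V = (6 - 10)² = (-4)² = 16)
M(b) = 17 (M(b) = 16 + b/b = 16 + 1 = 17)
1/(M(311) + A) = 1/(17 + 51972) = 1/51989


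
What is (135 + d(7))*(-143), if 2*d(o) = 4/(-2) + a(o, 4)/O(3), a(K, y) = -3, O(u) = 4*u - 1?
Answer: -38285/2 ≈ -19143.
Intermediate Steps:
O(u) = -1 + 4*u
d(o) = -25/22 (d(o) = (4/(-2) - 3/(-1 + 4*3))/2 = (4*(-½) - 3/(-1 + 12))/2 = (-2 - 3/11)/2 = (½)*(-25/11) = -25/22)
(135 + d(7))*(-143) = (135 - 25/22)*(-143) = (2945/22)*(-143) = -38285/2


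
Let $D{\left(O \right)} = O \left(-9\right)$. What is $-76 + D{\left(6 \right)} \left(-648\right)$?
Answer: $34916$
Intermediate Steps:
$D{\left(O \right)} = - 9 O$
$-76 + D{\left(6 \right)} \left(-648\right) = -76 + \left(-9\right) 6 \left(-648\right) = -76 - -34992 = -76 + 34992 = 34916$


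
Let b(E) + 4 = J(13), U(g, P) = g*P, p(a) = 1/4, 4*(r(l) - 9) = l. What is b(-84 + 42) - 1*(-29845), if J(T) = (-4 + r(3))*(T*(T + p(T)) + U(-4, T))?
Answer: 488519/16 ≈ 30532.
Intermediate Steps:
r(l) = 9 + l/4
p(a) = ¼ (p(a) = 1*(¼) = ¼)
U(g, P) = P*g
J(T) = -23*T + 23*T*(¼ + T)/4 (J(T) = (-4 + (9 + (¼)*3))*(T*(T + ¼) + T*(-4)) = (-4 + (9 + ¾))*(T*(¼ + T) - 4*T) = (-4 + 39/4)*(-4*T + T*(¼ + T)) = 23*(-4*T + T*(¼ + T))/4 = -23*T + 23*T*(¼ + T)/4)
b(E) = 10999/16 (b(E) = -4 + (23/16)*13*(-15 + 4*13) = -4 + (23/16)*13*(-15 + 52) = -4 + (23/16)*13*37 = -4 + 11063/16 = 10999/16)
b(-84 + 42) - 1*(-29845) = 10999/16 - 1*(-29845) = 10999/16 + 29845 = 488519/16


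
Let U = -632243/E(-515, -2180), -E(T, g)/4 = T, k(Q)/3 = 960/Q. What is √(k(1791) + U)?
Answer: I*√12826731235145/204970 ≈ 17.473*I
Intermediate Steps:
k(Q) = 2880/Q (k(Q) = 3*(960/Q) = 2880/Q)
E(T, g) = -4*T
U = -632243/2060 (U = -632243/((-4*(-515))) = -632243/2060 ≈ -306.91)
√(k(1791) + U) = √(2880/1791 - 632243/2060) = √(2880*(1/1791) - 632243/2060) = √(320/199 - 632243/2060) = √(-125157157/409940) = I*√12826731235145/204970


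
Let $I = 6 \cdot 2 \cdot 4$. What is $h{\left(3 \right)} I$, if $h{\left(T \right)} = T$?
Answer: $144$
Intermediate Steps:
$I = 48$ ($I = 12 \cdot 4 = 48$)
$h{\left(3 \right)} I = 3 \cdot 48 = 144$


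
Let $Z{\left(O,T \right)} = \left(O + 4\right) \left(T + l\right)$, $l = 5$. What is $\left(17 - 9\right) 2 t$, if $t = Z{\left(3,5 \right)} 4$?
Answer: $4480$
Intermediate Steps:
$Z{\left(O,T \right)} = \left(4 + O\right) \left(5 + T\right)$ ($Z{\left(O,T \right)} = \left(O + 4\right) \left(T + 5\right) = \left(4 + O\right) \left(5 + T\right)$)
$t = 280$ ($t = \left(20 + 4 \cdot 5 + 5 \cdot 3 + 3 \cdot 5\right) 4 = \left(20 + 20 + 15 + 15\right) 4 = 70 \cdot 4 = 280$)
$\left(17 - 9\right) 2 t = \left(17 - 9\right) 2 \cdot 280 = 8 \cdot 2 \cdot 280 = 16 \cdot 280 = 4480$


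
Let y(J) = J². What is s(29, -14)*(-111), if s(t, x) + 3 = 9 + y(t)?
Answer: -94017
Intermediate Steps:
s(t, x) = 6 + t² (s(t, x) = -3 + (9 + t²) = 6 + t²)
s(29, -14)*(-111) = (6 + 29²)*(-111) = (6 + 841)*(-111) = 847*(-111) = -94017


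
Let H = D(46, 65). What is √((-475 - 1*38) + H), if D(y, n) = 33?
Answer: 4*I*√30 ≈ 21.909*I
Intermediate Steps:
H = 33
√((-475 - 1*38) + H) = √((-475 - 1*38) + 33) = √((-475 - 38) + 33) = √(-513 + 33) = √(-480) = 4*I*√30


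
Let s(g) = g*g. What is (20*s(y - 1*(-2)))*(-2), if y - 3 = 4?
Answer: -3240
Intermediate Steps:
y = 7 (y = 3 + 4 = 7)
s(g) = g²
(20*s(y - 1*(-2)))*(-2) = (20*(7 - 1*(-2))²)*(-2) = (20*(7 + 2)²)*(-2) = (20*9²)*(-2) = (20*81)*(-2) = 1620*(-2) = -3240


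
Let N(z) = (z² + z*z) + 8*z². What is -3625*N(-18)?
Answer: -11745000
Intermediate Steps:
N(z) = 10*z² (N(z) = (z² + z²) + 8*z² = 2*z² + 8*z² = 10*z²)
-3625*N(-18) = -36250*(-18)² = -36250*324 = -3625*3240 = -11745000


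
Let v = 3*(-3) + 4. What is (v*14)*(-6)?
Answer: 420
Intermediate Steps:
v = -5 (v = -9 + 4 = -5)
(v*14)*(-6) = -5*14*(-6) = -70*(-6) = 420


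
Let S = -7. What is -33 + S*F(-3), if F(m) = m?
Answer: -12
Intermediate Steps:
-33 + S*F(-3) = -33 - 7*(-3) = -33 + 21 = -12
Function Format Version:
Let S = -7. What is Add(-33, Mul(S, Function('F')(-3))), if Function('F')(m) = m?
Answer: -12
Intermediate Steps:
Add(-33, Mul(S, Function('F')(-3))) = Add(-33, Mul(-7, -3)) = Add(-33, 21) = -12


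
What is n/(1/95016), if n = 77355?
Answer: 7349962680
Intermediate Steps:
n/(1/95016) = 77355/(1/95016) = 77355*95016 = 7349962680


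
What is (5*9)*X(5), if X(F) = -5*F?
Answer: -1125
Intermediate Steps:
(5*9)*X(5) = (5*9)*(-5*5) = 45*(-25) = -1125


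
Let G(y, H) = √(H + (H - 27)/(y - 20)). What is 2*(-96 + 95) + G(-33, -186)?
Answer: -2 + I*√511185/53 ≈ -2.0 + 13.49*I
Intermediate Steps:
G(y, H) = √(H + (-27 + H)/(-20 + y))
2*(-96 + 95) + G(-33, -186) = 2*(-96 + 95) + √((-27 - 186 - 186*(-20 - 33))/(-20 - 33)) = 2*(-1) + √((-27 - 186 - 186*(-53))/(-53)) = -2 + √(-(-27 - 186 + 9858)/53) = -2 + √(-1/53*9645) = -2 + √(-9645/53) = -2 + I*√511185/53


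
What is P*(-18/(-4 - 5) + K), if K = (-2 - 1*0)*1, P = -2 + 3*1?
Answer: 0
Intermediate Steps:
P = 1 (P = -2 + 3 = 1)
K = -2 (K = (-2 + 0)*1 = -2*1 = -2)
P*(-18/(-4 - 5) + K) = 1*(-18/(-4 - 5) - 2) = 1*(-18/(-9) - 2) = 1*(-18*(-1/9) - 2) = 1*(2 - 2) = 1*0 = 0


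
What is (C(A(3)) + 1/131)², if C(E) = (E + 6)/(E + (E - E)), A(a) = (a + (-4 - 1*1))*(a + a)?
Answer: 17689/68644 ≈ 0.25769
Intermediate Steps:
A(a) = 2*a*(-5 + a) (A(a) = (a + (-4 - 1))*(2*a) = (a - 5)*(2*a) = (-5 + a)*(2*a) = 2*a*(-5 + a))
C(E) = (6 + E)/E (C(E) = (6 + E)/(E + 0) = (6 + E)/E)
(C(A(3)) + 1/131)² = ((6 + 2*3*(-5 + 3))/((2*3*(-5 + 3))) + 1/131)² = ((6 + 2*3*(-2))/((2*3*(-2))) + 1/131)² = ((6 - 12)/(-12) + 1/131)² = (-1/12*(-6) + 1/131)² = (½ + 1/131)² = (133/262)² = 17689/68644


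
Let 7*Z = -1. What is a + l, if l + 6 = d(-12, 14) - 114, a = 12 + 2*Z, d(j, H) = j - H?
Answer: -940/7 ≈ -134.29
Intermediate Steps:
Z = -⅐ (Z = (⅐)*(-1) = -⅐ ≈ -0.14286)
a = 82/7 (a = 12 + 2*(-⅐) = 12 - 2/7 = 82/7 ≈ 11.714)
l = -146 (l = -6 + ((-12 - 1*14) - 114) = -6 + ((-12 - 14) - 114) = -6 + (-26 - 114) = -6 - 140 = -146)
a + l = 82/7 - 146 = -940/7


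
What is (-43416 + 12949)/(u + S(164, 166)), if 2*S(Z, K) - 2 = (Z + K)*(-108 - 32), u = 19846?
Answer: 30467/3253 ≈ 9.3658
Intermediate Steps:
S(Z, K) = 1 - 70*K - 70*Z (S(Z, K) = 1 + ((Z + K)*(-108 - 32))/2 = 1 + ((K + Z)*(-140))/2 = 1 + (-140*K - 140*Z)/2 = 1 + (-70*K - 70*Z) = 1 - 70*K - 70*Z)
(-43416 + 12949)/(u + S(164, 166)) = (-43416 + 12949)/(19846 + (1 - 70*166 - 70*164)) = -30467/(19846 + (1 - 11620 - 11480)) = -30467/(19846 - 23099) = -30467/(-3253) = -30467*(-1/3253) = 30467/3253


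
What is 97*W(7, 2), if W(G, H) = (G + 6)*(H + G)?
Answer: 11349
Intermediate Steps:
W(G, H) = (6 + G)*(G + H)
97*W(7, 2) = 97*(7² + 6*7 + 6*2 + 7*2) = 97*(49 + 42 + 12 + 14) = 97*117 = 11349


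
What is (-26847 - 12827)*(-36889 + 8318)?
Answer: 1133525854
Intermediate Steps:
(-26847 - 12827)*(-36889 + 8318) = -39674*(-28571) = 1133525854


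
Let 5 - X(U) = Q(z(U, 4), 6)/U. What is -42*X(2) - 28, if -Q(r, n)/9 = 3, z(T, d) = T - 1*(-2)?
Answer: -805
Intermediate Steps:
z(T, d) = 2 + T (z(T, d) = T + 2 = 2 + T)
Q(r, n) = -27 (Q(r, n) = -9*3 = -27)
X(U) = 5 + 27/U (X(U) = 5 - (-27)/U = 5 + 27/U)
-42*X(2) - 28 = -42*(5 + 27/2) - 28 = -42*37/2 - 28 = -777 - 28 = -805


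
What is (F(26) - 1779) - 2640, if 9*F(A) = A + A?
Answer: -39719/9 ≈ -4413.2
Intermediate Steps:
F(A) = 2*A/9 (F(A) = (A + A)/9 = (2*A)/9 = 2*A/9)
(F(26) - 1779) - 2640 = ((2/9)*26 - 1779) - 2640 = (52/9 - 1779) - 2640 = -15959/9 - 2640 = -39719/9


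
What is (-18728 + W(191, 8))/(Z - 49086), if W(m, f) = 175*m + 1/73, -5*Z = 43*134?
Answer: -2682205/9168508 ≈ -0.29255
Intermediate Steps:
Z = -5762/5 (Z = -43*134/5 = -⅕*5762 = -5762/5 ≈ -1152.4)
W(m, f) = 1/73 + 175*m (W(m, f) = 175*m + 1/73 = 1/73 + 175*m)
(-18728 + W(191, 8))/(Z - 49086) = (-18728 + (1/73 + 175*191))/(-5762/5 - 49086) = (-18728 + (1/73 + 33425))/(-251192/5) = (-18728 + 2440026/73)*(-5/251192) = (1072882/73)*(-5/251192) = -2682205/9168508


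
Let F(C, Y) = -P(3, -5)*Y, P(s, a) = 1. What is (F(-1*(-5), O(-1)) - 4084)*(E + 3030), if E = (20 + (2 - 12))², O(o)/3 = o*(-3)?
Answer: -12811090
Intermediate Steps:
O(o) = -9*o (O(o) = 3*(o*(-3)) = 3*(-3*o) = -9*o)
F(C, Y) = -Y
E = 100 (E = (20 - 10)² = 10² = 100)
(F(-1*(-5), O(-1)) - 4084)*(E + 3030) = (-(-9)*(-1) - 4084)*(100 + 3030) = (-1*9 - 4084)*3130 = (-9 - 4084)*3130 = -4093*3130 = -12811090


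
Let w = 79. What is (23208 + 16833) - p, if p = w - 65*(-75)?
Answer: 35087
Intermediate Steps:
p = 4954 (p = 79 - 65*(-75) = 79 + 4875 = 4954)
(23208 + 16833) - p = (23208 + 16833) - 1*4954 = 40041 - 4954 = 35087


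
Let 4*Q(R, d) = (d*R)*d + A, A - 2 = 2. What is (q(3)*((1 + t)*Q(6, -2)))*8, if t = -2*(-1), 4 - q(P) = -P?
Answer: 1176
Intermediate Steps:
A = 4 (A = 2 + 2 = 4)
q(P) = 4 + P (q(P) = 4 - (-1)*P = 4 + P)
Q(R, d) = 1 + R*d**2/4 (Q(R, d) = ((d*R)*d + 4)/4 = ((R*d)*d + 4)/4 = (R*d**2 + 4)/4 = (4 + R*d**2)/4 = 1 + R*d**2/4)
t = 2
(q(3)*((1 + t)*Q(6, -2)))*8 = ((4 + 3)*((1 + 2)*(1 + (1/4)*6*(-2)**2)))*8 = (7*(3*(1 + (1/4)*6*4)))*8 = (7*(3*(1 + 6)))*8 = (7*(3*7))*8 = (7*21)*8 = 147*8 = 1176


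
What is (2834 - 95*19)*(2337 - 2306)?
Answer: 31899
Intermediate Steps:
(2834 - 95*19)*(2337 - 2306) = (2834 - 1805)*31 = 1029*31 = 31899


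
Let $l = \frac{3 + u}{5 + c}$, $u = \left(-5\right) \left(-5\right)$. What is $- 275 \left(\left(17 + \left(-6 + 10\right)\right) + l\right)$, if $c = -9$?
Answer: $-3850$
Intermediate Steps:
$u = 25$
$l = -7$ ($l = \frac{3 + 25}{5 - 9} = \frac{28}{-4} = 28 \left(- \frac{1}{4}\right) = -7$)
$- 275 \left(\left(17 + \left(-6 + 10\right)\right) + l\right) = - 275 \left(\left(17 + \left(-6 + 10\right)\right) - 7\right) = - 275 \left(\left(17 + 4\right) - 7\right) = - 275 \left(21 - 7\right) = \left(-275\right) 14 = -3850$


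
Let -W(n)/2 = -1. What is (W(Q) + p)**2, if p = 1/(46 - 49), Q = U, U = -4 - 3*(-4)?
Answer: 25/9 ≈ 2.7778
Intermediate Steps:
U = 8 (U = -4 + 12 = 8)
Q = 8
p = -1/3 (p = 1/(-3) = -1/3 ≈ -0.33333)
W(n) = 2 (W(n) = -2*(-1) = 2)
(W(Q) + p)**2 = (2 - 1/3)**2 = (5/3)**2 = 25/9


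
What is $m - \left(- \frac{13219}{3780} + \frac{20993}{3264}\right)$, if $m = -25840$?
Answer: $- \frac{26570671627}{1028160} \approx -25843.0$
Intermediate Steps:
$m - \left(- \frac{13219}{3780} + \frac{20993}{3264}\right) = -25840 - \left(- \frac{13219}{3780} + \frac{20993}{3264}\right) = -25840 - \frac{3017227}{1028160} = - \frac{26570671627}{1028160}$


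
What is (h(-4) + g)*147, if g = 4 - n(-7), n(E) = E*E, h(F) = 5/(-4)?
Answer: -27195/4 ≈ -6798.8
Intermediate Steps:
h(F) = -5/4 (h(F) = 5*(-¼) = -5/4)
n(E) = E²
g = -45 (g = 4 - 1*(-7)² = 4 - 1*49 = 4 - 49 = -45)
(h(-4) + g)*147 = (-5/4 - 45)*147 = -185/4*147 = -27195/4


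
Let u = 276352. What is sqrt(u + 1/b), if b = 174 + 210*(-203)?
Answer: sqrt(124531944623754)/21228 ≈ 525.69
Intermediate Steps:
b = -42456 (b = 174 - 42630 = -42456)
sqrt(u + 1/b) = sqrt(276352 + 1/(-42456)) = sqrt(276352 - 1/42456) = sqrt(11732800511/42456) = sqrt(124531944623754)/21228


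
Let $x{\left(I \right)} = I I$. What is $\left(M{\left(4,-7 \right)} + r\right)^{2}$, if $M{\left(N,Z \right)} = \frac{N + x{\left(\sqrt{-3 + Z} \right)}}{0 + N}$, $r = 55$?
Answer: $\frac{11449}{4} \approx 2862.3$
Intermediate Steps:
$x{\left(I \right)} = I^{2}$
$M{\left(N,Z \right)} = \frac{-3 + N + Z}{N}$ ($M{\left(N,Z \right)} = \frac{N + \left(\sqrt{-3 + Z}\right)^{2}}{0 + N} = \frac{N + \left(-3 + Z\right)}{N} = \frac{-3 + N + Z}{N}$)
$\left(M{\left(4,-7 \right)} + r\right)^{2} = \left(\frac{-3 + 4 - 7}{4} + 55\right)^{2} = \left(\frac{1}{4} \left(-6\right) + 55\right)^{2} = \left(- \frac{3}{2} + 55\right)^{2} = \left(\frac{107}{2}\right)^{2} = \frac{11449}{4}$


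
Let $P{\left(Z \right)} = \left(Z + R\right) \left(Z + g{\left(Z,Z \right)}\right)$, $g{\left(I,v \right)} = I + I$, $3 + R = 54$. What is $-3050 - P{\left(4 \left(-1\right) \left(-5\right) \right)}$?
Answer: $-7310$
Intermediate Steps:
$R = 51$ ($R = -3 + 54 = 51$)
$g{\left(I,v \right)} = 2 I$
$P{\left(Z \right)} = 3 Z \left(51 + Z\right)$ ($P{\left(Z \right)} = \left(Z + 51\right) \left(Z + 2 Z\right) = \left(51 + Z\right) 3 Z = 3 Z \left(51 + Z\right)$)
$-3050 - P{\left(4 \left(-1\right) \left(-5\right) \right)} = -3050 - 3 \cdot 4 \left(-1\right) \left(-5\right) \left(51 + 4 \left(-1\right) \left(-5\right)\right) = -3050 - 3 \left(\left(-4\right) \left(-5\right)\right) \left(51 - -20\right) = -3050 - 3 \cdot 20 \left(51 + 20\right) = -3050 - 3 \cdot 20 \cdot 71 = -3050 - 4260 = -7310$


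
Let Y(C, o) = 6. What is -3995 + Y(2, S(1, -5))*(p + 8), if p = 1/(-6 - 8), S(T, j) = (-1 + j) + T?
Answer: -27632/7 ≈ -3947.4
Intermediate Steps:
S(T, j) = -1 + T + j
p = -1/14 (p = 1/(-14) = -1/14 ≈ -0.071429)
-3995 + Y(2, S(1, -5))*(p + 8) = -3995 + 6*(-1/14 + 8) = -3995 + 6*(111/14) = -3995 + 333/7 = -27632/7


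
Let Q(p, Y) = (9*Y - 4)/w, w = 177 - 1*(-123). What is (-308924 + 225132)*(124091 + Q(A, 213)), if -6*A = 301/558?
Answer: -779877553924/75 ≈ -1.0398e+10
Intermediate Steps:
A = -301/3348 (A = -301/(6*558) = -⅙*301/558 = -301/3348 ≈ -0.089904)
w = 300 (w = 177 + 123 = 300)
Q(p, Y) = -1/75 + 3*Y/100 (Q(p, Y) = (9*Y - 4)/300 = (-4 + 9*Y)*(1/300) = -1/75 + 3*Y/100)
(-308924 + 225132)*(124091 + Q(A, 213)) = (-308924 + 225132)*(124091 + (-1/75 + (3/100)*213)) = -83792*(124091 + (-1/75 + 639/100)) = -83792*(124091 + 1913/300) = -83792*37229213/300 = -779877553924/75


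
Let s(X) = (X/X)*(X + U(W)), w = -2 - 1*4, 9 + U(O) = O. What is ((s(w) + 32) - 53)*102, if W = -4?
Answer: -4080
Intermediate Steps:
U(O) = -9 + O
w = -6 (w = -2 - 4 = -6)
s(X) = -13 + X (s(X) = (X/X)*(X + (-9 - 4)) = 1*(X - 13) = 1*(-13 + X) = -13 + X)
((s(w) + 32) - 53)*102 = (((-13 - 6) + 32) - 53)*102 = ((-19 + 32) - 53)*102 = (13 - 53)*102 = -40*102 = -4080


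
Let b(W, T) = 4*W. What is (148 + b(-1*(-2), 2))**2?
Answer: 24336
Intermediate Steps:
(148 + b(-1*(-2), 2))**2 = (148 + 4*(-1*(-2)))**2 = (148 + 4*2)**2 = (148 + 8)**2 = 156**2 = 24336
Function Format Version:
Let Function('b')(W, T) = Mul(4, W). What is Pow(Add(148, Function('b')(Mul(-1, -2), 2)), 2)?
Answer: 24336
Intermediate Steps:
Pow(Add(148, Function('b')(Mul(-1, -2), 2)), 2) = Pow(Add(148, Mul(4, Mul(-1, -2))), 2) = Pow(Add(148, Mul(4, 2)), 2) = Pow(Add(148, 8), 2) = Pow(156, 2) = 24336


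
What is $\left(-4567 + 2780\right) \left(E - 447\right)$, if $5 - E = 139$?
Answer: $1038247$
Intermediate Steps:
$E = -134$ ($E = 5 - 139 = -134$)
$\left(-4567 + 2780\right) \left(E - 447\right) = \left(-4567 + 2780\right) \left(-134 - 447\right) = \left(-1787\right) \left(-581\right) = 1038247$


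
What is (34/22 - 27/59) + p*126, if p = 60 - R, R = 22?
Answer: 3108118/649 ≈ 4789.1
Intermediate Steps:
p = 38 (p = 60 - 1*22 = 60 - 22 = 38)
(34/22 - 27/59) + p*126 = (34/22 - 27/59) + 38*126 = (34*(1/22) - 27*1/59) + 4788 = (17/11 - 27/59) + 4788 = 706/649 + 4788 = 3108118/649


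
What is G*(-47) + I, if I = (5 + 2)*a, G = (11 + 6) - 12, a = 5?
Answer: -200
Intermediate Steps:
G = 5 (G = 17 - 12 = 5)
I = 35 (I = (5 + 2)*5 = 7*5 = 35)
G*(-47) + I = 5*(-47) + 35 = -235 + 35 = -200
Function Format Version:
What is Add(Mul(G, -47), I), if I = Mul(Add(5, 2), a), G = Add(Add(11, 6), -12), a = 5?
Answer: -200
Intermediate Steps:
G = 5 (G = Add(17, -12) = 5)
I = 35 (I = Mul(Add(5, 2), 5) = Mul(7, 5) = 35)
Add(Mul(G, -47), I) = Add(Mul(5, -47), 35) = Add(-235, 35) = -200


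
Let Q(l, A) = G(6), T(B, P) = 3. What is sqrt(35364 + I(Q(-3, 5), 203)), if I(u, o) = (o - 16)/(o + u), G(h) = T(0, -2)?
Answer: sqrt(1500745226)/206 ≈ 188.06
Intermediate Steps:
G(h) = 3
Q(l, A) = 3
I(u, o) = (-16 + o)/(o + u)
sqrt(35364 + I(Q(-3, 5), 203)) = sqrt(35364 + (-16 + 203)/(203 + 3)) = sqrt(35364 + 187/206) = sqrt(7285171/206) = sqrt(1500745226)/206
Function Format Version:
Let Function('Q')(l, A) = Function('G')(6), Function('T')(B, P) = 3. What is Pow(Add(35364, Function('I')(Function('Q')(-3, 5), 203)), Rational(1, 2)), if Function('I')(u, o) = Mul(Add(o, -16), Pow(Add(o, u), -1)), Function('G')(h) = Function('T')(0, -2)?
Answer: Mul(Rational(1, 206), Pow(1500745226, Rational(1, 2))) ≈ 188.06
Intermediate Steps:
Function('G')(h) = 3
Function('Q')(l, A) = 3
Function('I')(u, o) = Mul(Pow(Add(o, u), -1), Add(-16, o)) (Function('I')(u, o) = Mul(Add(-16, o), Pow(Add(o, u), -1)) = Mul(Pow(Add(o, u), -1), Add(-16, o)))
Pow(Add(35364, Function('I')(Function('Q')(-3, 5), 203)), Rational(1, 2)) = Pow(Add(35364, Mul(Pow(Add(203, 3), -1), Add(-16, 203))), Rational(1, 2)) = Pow(Add(35364, Mul(Pow(206, -1), 187)), Rational(1, 2)) = Pow(Add(35364, Mul(Rational(1, 206), 187)), Rational(1, 2)) = Pow(Add(35364, Rational(187, 206)), Rational(1, 2)) = Pow(Rational(7285171, 206), Rational(1, 2)) = Mul(Rational(1, 206), Pow(1500745226, Rational(1, 2)))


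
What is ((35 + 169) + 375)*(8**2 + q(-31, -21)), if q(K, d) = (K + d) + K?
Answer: -11001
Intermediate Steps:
q(K, d) = d + 2*K
((35 + 169) + 375)*(8**2 + q(-31, -21)) = ((35 + 169) + 375)*(8**2 + (-21 + 2*(-31))) = (204 + 375)*(64 + (-21 - 62)) = 579*(64 - 83) = 579*(-19) = -11001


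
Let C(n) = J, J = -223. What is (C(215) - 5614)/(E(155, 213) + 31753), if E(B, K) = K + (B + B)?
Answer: -5837/32276 ≈ -0.18085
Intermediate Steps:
C(n) = -223
E(B, K) = K + 2*B
(C(215) - 5614)/(E(155, 213) + 31753) = (-223 - 5614)/((213 + 2*155) + 31753) = -5837/((213 + 310) + 31753) = -5837/(523 + 31753) = -5837/32276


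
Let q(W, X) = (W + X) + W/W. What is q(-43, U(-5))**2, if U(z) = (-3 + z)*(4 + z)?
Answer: 1156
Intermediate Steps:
q(W, X) = 1 + W + X (q(W, X) = (W + X) + 1 = 1 + W + X)
q(-43, U(-5))**2 = (1 - 43 + (-12 - 5 + (-5)**2))**2 = (1 - 43 + (-12 - 5 + 25))**2 = (1 - 43 + 8)**2 = (-34)**2 = 1156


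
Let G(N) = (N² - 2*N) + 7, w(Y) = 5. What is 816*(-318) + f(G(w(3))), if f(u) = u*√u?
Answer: -259488 + 22*√22 ≈ -2.5938e+5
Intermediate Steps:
G(N) = 7 + N² - 2*N
f(u) = u^(3/2)
816*(-318) + f(G(w(3))) = 816*(-318) + (7 + 5² - 2*5)^(3/2) = -259488 + (7 + 25 - 10)^(3/2) = -259488 + 22^(3/2) = -259488 + 22*√22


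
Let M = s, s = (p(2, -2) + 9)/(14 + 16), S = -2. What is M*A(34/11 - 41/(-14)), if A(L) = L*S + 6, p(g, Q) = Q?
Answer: -31/22 ≈ -1.4091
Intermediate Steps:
s = 7/30 (s = (-2 + 9)/(14 + 16) = 7/30 ≈ 0.23333)
M = 7/30 ≈ 0.23333
A(L) = 6 - 2*L (A(L) = L*(-2) + 6 = -2*L + 6 = 6 - 2*L)
M*A(34/11 - 41/(-14)) = 7*(6 - 2*(34/11 - 41/(-14)))/30 = 7*(6 - 2*(34*(1/11) - 41*(-1/14)))/30 = 7*(6 - 2*(34/11 + 41/14))/30 = 7*(6 - 2*927/154)/30 = 7*(6 - 927/77)/30 = (7/30)*(-465/77) = -31/22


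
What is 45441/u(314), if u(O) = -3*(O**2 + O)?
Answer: -1683/10990 ≈ -0.15314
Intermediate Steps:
u(O) = -3*O - 3*O**2 (u(O) = -3*(O + O**2) = -3*O - 3*O**2)
45441/u(314) = 45441/((-3*314*(1 + 314))) = 45441/((-3*314*315)) = 45441/(-296730) = 45441*(-1/296730) = -1683/10990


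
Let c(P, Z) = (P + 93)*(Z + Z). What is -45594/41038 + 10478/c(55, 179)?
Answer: -29202299/31975844 ≈ -0.91326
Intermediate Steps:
c(P, Z) = 2*Z*(93 + P) (c(P, Z) = (93 + P)*(2*Z) = 2*Z*(93 + P))
-45594/41038 + 10478/c(55, 179) = -45594/41038 + 10478/((2*179*(93 + 55))) = -45594*1/41038 + 10478/((2*179*148)) = -1341/1207 + 10478/52984 = -1341/1207 + 10478*(1/52984) = -1341/1207 + 5239/26492 = -29202299/31975844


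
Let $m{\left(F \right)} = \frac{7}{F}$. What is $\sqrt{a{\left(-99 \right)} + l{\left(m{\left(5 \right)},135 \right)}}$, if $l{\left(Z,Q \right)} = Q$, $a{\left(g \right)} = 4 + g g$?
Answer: $2 \sqrt{2485} \approx 99.7$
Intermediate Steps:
$a{\left(g \right)} = 4 + g^{2}$
$\sqrt{a{\left(-99 \right)} + l{\left(m{\left(5 \right)},135 \right)}} = \sqrt{\left(4 + \left(-99\right)^{2}\right) + 135} = \sqrt{\left(4 + 9801\right) + 135} = \sqrt{9805 + 135} = \sqrt{9940} = 2 \sqrt{2485}$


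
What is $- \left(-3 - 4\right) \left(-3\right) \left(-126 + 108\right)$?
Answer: $378$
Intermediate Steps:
$- \left(-3 - 4\right) \left(-3\right) \left(-126 + 108\right) = - \left(-7\right) \left(-3\right) \left(-18\right) = - 21 \left(-18\right) = \left(-1\right) \left(-378\right) = 378$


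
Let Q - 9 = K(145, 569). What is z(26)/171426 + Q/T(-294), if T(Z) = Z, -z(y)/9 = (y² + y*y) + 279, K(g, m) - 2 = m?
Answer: -17290451/8399874 ≈ -2.0584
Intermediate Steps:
K(g, m) = 2 + m
z(y) = -2511 - 18*y² (z(y) = -9*((y² + y*y) + 279) = -9*((y² + y²) + 279) = -9*(2*y² + 279) = -9*(279 + 2*y²) = -2511 - 18*y²)
Q = 580 (Q = 9 + (2 + 569) = 9 + 571 = 580)
z(26)/171426 + Q/T(-294) = (-2511 - 18*26²)/171426 + 580/(-294) = (-2511 - 18*676)*(1/171426) + 580*(-1/294) = (-2511 - 12168)*(1/171426) - 290/147 = -14679*1/171426 - 290/147 = -4893/57142 - 290/147 = -17290451/8399874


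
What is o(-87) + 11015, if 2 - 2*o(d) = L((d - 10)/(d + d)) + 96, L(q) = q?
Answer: 3816767/348 ≈ 10968.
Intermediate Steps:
o(d) = -47 - (-10 + d)/(4*d) (o(d) = 1 - ((d - 10)/(d + d) + 96)/2 = 1 - ((-10 + d)/((2*d)) + 96)/2 = 1 - ((-10 + d)*(1/(2*d)) + 96)/2 = 1 - ((-10 + d)/(2*d) + 96)/2 = 1 - (96 + (-10 + d)/(2*d))/2 = 1 + (-48 - (-10 + d)/(4*d)) = -47 - (-10 + d)/(4*d))
o(-87) + 11015 = (¼)*(10 - 189*(-87))/(-87) + 11015 = (¼)*(-1/87)*(10 + 16443) + 11015 = (¼)*(-1/87)*16453 + 11015 = -16453/348 + 11015 = 3816767/348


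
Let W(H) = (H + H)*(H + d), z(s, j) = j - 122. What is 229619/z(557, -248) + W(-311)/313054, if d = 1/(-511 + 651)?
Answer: -502681021709/810809860 ≈ -619.97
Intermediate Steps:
d = 1/140 ≈ 0.0071429
z(s, j) = -122 + j
W(H) = 2*H*(1/140 + H) (W(H) = (H + H)*(H + 1/140) = (2*H)*(1/140 + H) = 2*H*(1/140 + H))
229619/z(557, -248) + W(-311)/313054 = 229619/(-122 - 248) + ((1/70)*(-311)*(1 + 140*(-311)))/313054 = 229619/(-370) + ((1/70)*(-311)*(1 - 43540))*(1/313054) = 229619*(-1/370) + ((1/70)*(-311)*(-43539))*(1/313054) = -229619/370 + (13540629/70)*(1/313054) = -229619/370 + 13540629/21913780 = -502681021709/810809860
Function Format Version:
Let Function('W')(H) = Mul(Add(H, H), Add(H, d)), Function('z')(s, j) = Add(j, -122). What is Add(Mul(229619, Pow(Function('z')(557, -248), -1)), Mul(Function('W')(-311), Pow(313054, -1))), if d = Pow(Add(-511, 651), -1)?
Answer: Rational(-502681021709, 810809860) ≈ -619.97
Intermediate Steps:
d = Rational(1, 140) (d = Pow(140, -1) = Rational(1, 140) ≈ 0.0071429)
Function('z')(s, j) = Add(-122, j)
Function('W')(H) = Mul(2, H, Add(Rational(1, 140), H)) (Function('W')(H) = Mul(Add(H, H), Add(H, Rational(1, 140))) = Mul(Mul(2, H), Add(Rational(1, 140), H)) = Mul(2, H, Add(Rational(1, 140), H)))
Add(Mul(229619, Pow(Function('z')(557, -248), -1)), Mul(Function('W')(-311), Pow(313054, -1))) = Add(Mul(229619, Pow(Add(-122, -248), -1)), Mul(Mul(Rational(1, 70), -311, Add(1, Mul(140, -311))), Pow(313054, -1))) = Add(Mul(229619, Pow(-370, -1)), Mul(Mul(Rational(1, 70), -311, Add(1, -43540)), Rational(1, 313054))) = Add(Mul(229619, Rational(-1, 370)), Mul(Mul(Rational(1, 70), -311, -43539), Rational(1, 313054))) = Add(Rational(-229619, 370), Mul(Rational(13540629, 70), Rational(1, 313054))) = Add(Rational(-229619, 370), Rational(13540629, 21913780)) = Rational(-502681021709, 810809860)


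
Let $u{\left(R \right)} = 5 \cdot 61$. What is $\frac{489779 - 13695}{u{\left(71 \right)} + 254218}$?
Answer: $\frac{476084}{254523} \approx 1.8705$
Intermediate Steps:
$u{\left(R \right)} = 305$
$\frac{489779 - 13695}{u{\left(71 \right)} + 254218} = \frac{489779 - 13695}{305 + 254218} = \frac{476084}{254523}$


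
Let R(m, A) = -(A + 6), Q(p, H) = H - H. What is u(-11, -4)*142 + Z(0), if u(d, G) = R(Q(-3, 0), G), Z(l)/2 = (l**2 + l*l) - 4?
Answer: -292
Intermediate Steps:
Q(p, H) = 0
R(m, A) = -6 - A (R(m, A) = -(6 + A) = -6 - A)
Z(l) = -8 + 4*l**2 (Z(l) = 2*((l**2 + l*l) - 4) = 2*((l**2 + l**2) - 4) = 2*(2*l**2 - 4) = 2*(-4 + 2*l**2) = -8 + 4*l**2)
u(d, G) = -6 - G
u(-11, -4)*142 + Z(0) = (-6 - 1*(-4))*142 + (-8 + 4*0**2) = (-6 + 4)*142 + (-8 + 4*0) = -2*142 + (-8 + 0) = -284 - 8 = -292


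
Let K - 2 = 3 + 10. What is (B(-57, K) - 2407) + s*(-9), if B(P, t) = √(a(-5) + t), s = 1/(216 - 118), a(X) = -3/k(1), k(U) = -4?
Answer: -235895/98 + 3*√7/2 ≈ -2403.1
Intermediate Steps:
K = 15 (K = 2 + (3 + 10) = 2 + 13 = 15)
a(X) = ¾ (a(X) = -3/(-4) = -3*(-¼) = ¾)
s = 1/98 ≈ 0.010204
B(P, t) = √(¾ + t)
(B(-57, K) - 2407) + s*(-9) = (√(3 + 4*15)/2 - 2407) + (1/98)*(-9) = (√(3 + 60)/2 - 2407) - 9/98 = (√63/2 - 2407) - 9/98 = ((3*√7)/2 - 2407) - 9/98 = (3*√7/2 - 2407) - 9/98 = (-2407 + 3*√7/2) - 9/98 = -235895/98 + 3*√7/2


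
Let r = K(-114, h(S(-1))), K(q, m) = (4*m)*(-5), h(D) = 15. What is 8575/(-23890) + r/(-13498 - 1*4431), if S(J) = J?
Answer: -29314835/85664762 ≈ -0.34220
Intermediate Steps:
K(q, m) = -20*m
r = -300 (r = -20*15 = -300)
8575/(-23890) + r/(-13498 - 1*4431) = 8575/(-23890) - 300/(-13498 - 1*4431) = 8575*(-1/23890) - 300/(-13498 - 4431) = -1715/4778 - 300/(-17929) = -1715/4778 - 300*(-1/17929) = -1715/4778 + 300/17929 = -29314835/85664762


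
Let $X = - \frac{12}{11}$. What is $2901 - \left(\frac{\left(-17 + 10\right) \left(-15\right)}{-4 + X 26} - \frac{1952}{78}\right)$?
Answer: $\frac{40669985}{13884} \approx 2929.3$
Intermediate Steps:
$X = - \frac{12}{11}$ ($X = \left(-12\right) \frac{1}{11} = - \frac{12}{11} \approx -1.0909$)
$2901 - \left(\frac{\left(-17 + 10\right) \left(-15\right)}{-4 + X 26} - \frac{1952}{78}\right) = 2901 - \left(\frac{\left(-17 + 10\right) \left(-15\right)}{-4 - \frac{312}{11}} - \frac{1952}{78}\right) = 2901 - \left(\frac{\left(-7\right) \left(-15\right)}{-4 - \frac{312}{11}} - \frac{976}{39}\right) = 2901 - \left(\frac{105}{- \frac{356}{11}} - \frac{976}{39}\right) = 2901 - \left(105 \left(- \frac{11}{356}\right) - \frac{976}{39}\right) = 2901 - \left(- \frac{1155}{356} - \frac{976}{39}\right) = 2901 - - \frac{392501}{13884} = 2901 + \frac{392501}{13884} = \frac{40669985}{13884}$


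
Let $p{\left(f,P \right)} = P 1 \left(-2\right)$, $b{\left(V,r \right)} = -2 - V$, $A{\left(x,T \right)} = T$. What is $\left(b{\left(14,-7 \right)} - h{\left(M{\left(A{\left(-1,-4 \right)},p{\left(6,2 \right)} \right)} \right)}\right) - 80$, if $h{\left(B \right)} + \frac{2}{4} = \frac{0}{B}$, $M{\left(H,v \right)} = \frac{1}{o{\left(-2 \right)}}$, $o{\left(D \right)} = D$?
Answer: $- \frac{191}{2} \approx -95.5$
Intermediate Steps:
$p{\left(f,P \right)} = - 2 P$ ($p{\left(f,P \right)} = P \left(-2\right) = - 2 P$)
$M{\left(H,v \right)} = - \frac{1}{2}$ ($M{\left(H,v \right)} = \frac{1}{-2} = - \frac{1}{2}$)
$h{\left(B \right)} = - \frac{1}{2}$ ($h{\left(B \right)} = - \frac{1}{2} + \frac{0}{B} = - \frac{1}{2} + 0 = - \frac{1}{2}$)
$\left(b{\left(14,-7 \right)} - h{\left(M{\left(A{\left(-1,-4 \right)},p{\left(6,2 \right)} \right)} \right)}\right) - 80 = \left(\left(-2 - 14\right) - - \frac{1}{2}\right) - 80 = \left(\left(-2 - 14\right) + \frac{1}{2}\right) - 80 = \left(-16 + \frac{1}{2}\right) - 80 = - \frac{31}{2} - 80 = - \frac{191}{2}$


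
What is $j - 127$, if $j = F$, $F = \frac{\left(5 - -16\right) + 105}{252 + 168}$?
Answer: $- \frac{1267}{10} \approx -126.7$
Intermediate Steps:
$F = \frac{3}{10}$ ($F = \frac{\left(5 + 16\right) + 105}{420} = \left(21 + 105\right) \frac{1}{420} = 126 \cdot \frac{1}{420} = \frac{3}{10} \approx 0.3$)
$j = \frac{3}{10} \approx 0.3$
$j - 127 = \frac{3}{10} - 127 = - \frac{1267}{10}$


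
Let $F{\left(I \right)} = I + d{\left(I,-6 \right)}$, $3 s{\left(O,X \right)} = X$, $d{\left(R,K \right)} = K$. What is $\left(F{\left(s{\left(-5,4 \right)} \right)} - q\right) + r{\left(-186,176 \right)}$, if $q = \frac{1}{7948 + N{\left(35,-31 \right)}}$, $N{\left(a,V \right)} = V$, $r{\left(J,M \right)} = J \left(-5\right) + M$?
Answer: $\frac{8719255}{7917} \approx 1101.3$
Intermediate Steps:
$r{\left(J,M \right)} = M - 5 J$ ($r{\left(J,M \right)} = - 5 J + M = M - 5 J$)
$s{\left(O,X \right)} = \frac{X}{3}$
$F{\left(I \right)} = -6 + I$ ($F{\left(I \right)} = I - 6 = -6 + I$)
$q = \frac{1}{7917}$ ($q = \frac{1}{7948 - 31} = \frac{1}{7917} \approx 0.00012631$)
$\left(F{\left(s{\left(-5,4 \right)} \right)} - q\right) + r{\left(-186,176 \right)} = \left(\left(-6 + \frac{1}{3} \cdot 4\right) - \frac{1}{7917}\right) + \left(176 - -930\right) = \left(\left(-6 + \frac{4}{3}\right) - \frac{1}{7917}\right) + \left(176 + 930\right) = \left(- \frac{14}{3} - \frac{1}{7917}\right) + 1106 = - \frac{36947}{7917} + 1106 = \frac{8719255}{7917}$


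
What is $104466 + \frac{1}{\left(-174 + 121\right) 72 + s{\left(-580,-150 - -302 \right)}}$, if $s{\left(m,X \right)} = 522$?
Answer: $\frac{344111003}{3294} \approx 1.0447 \cdot 10^{5}$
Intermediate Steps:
$104466 + \frac{1}{\left(-174 + 121\right) 72 + s{\left(-580,-150 - -302 \right)}} = 104466 + \frac{1}{\left(-174 + 121\right) 72 + 522} = 104466 + \frac{1}{\left(-53\right) 72 + 522} = 104466 + \frac{1}{-3816 + 522} = 104466 + \frac{1}{-3294} = 104466 - \frac{1}{3294} = \frac{344111003}{3294}$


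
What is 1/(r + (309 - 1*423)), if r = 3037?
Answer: 1/2923 ≈ 0.00034211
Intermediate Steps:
1/(r + (309 - 1*423)) = 1/(3037 + (309 - 1*423)) = 1/(3037 + (309 - 423)) = 1/(3037 - 114) = 1/2923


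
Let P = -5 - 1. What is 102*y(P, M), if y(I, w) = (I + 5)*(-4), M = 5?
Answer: 408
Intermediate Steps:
P = -6
y(I, w) = -20 - 4*I (y(I, w) = (5 + I)*(-4) = -20 - 4*I)
102*y(P, M) = 102*(-20 - 4*(-6)) = 102*(-20 + 24) = 102*4 = 408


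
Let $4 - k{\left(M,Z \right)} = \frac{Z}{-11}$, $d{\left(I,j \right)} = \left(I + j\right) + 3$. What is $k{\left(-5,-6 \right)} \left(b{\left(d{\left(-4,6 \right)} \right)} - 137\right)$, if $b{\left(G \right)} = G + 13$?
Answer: $- \frac{4522}{11} \approx -411.09$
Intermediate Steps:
$d{\left(I,j \right)} = 3 + I + j$
$k{\left(M,Z \right)} = 4 + \frac{Z}{11}$ ($k{\left(M,Z \right)} = 4 - \frac{Z}{-11} = 4 - Z \left(- \frac{1}{11}\right) = 4 - - \frac{Z}{11} = 4 + \frac{Z}{11}$)
$b{\left(G \right)} = 13 + G$
$k{\left(-5,-6 \right)} \left(b{\left(d{\left(-4,6 \right)} \right)} - 137\right) = \left(4 + \frac{1}{11} \left(-6\right)\right) \left(\left(13 + \left(3 - 4 + 6\right)\right) - 137\right) = \left(4 - \frac{6}{11}\right) \left(\left(13 + 5\right) - 137\right) = \frac{38 \left(18 - 137\right)}{11} = \frac{38}{11} \left(-119\right) = - \frac{4522}{11}$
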